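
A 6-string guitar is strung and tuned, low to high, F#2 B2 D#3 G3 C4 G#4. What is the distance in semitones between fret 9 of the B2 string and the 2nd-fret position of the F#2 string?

B2 at fret 9 → G#3 (MIDI 56); F#2 at fret 2 → G#2 (MIDI 44).
56 − 44 = 12, so the two pitches are 12 semitones apart, with G#3 the higher.

12 semitones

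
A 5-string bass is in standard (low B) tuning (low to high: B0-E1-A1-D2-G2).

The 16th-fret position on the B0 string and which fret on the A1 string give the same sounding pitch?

B0 at fret 16 is B0 + 16 semitones = D♯2.
The open A1 string is 10 semitones above the open B0, so the same pitch on the A1 string lies at fret 16 − 10 = 6.

6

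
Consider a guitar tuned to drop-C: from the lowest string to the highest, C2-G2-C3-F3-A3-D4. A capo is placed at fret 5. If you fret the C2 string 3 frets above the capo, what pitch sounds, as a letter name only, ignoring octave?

The capo raises the open C2 by 5 semitones to F2; fretting 3 more gives C2 + 5 + 3 = C2 + 8 semitones, landing on G#.
(Also written Ab.)

G#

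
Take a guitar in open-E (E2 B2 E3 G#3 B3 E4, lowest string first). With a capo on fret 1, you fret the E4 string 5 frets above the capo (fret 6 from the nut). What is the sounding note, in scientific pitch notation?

A#4

The capo raises the open E4 by 1 semitone to F4; fretting 5 more gives E4 + 1 + 5 = E4 + 6 semitones = A#4.
(Also written Bb.)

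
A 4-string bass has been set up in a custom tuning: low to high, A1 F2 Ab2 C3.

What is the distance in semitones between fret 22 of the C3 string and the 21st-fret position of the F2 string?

C3 at fret 22 → Bb4 (MIDI 70); F2 at fret 21 → D4 (MIDI 62).
70 − 62 = 8, so the two pitches are 8 semitones apart, with Bb4 the higher.

8 semitones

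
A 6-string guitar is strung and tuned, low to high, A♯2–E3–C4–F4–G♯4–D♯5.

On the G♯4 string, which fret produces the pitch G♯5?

12

G♯5 is 12 semitones above the open G♯4 (G#–A–A#–B–…–F#–G–G#), so it sits at fret 12.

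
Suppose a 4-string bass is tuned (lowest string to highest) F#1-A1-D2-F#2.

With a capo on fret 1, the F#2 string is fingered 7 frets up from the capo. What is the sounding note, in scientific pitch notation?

The capo raises the open F#2 by 1 semitone to G2; fretting 7 more gives F#2 + 1 + 7 = F#2 + 8 semitones = D3.

D3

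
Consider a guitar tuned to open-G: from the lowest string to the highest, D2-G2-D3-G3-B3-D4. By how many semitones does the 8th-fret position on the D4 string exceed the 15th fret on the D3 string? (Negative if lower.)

5 semitones

D4 at fret 8 → A♯4 (MIDI 70); D3 at fret 15 → F4 (MIDI 65).
70 − 65 = 5, so the two pitches are 5 semitones apart.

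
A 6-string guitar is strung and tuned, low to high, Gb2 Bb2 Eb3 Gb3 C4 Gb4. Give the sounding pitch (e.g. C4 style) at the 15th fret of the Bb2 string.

Each fret is one semitone, so Bb2 + 15 = Db4.
(Equivalently spelled C#4.)

Db4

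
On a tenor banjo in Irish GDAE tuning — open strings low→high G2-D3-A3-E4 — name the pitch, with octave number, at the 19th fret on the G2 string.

The open G2 string plus 19 semitones: G–G#–A–A#–…–C–C#–D.
The walk passes from B into C 2 times, so the octave number goes from 2 to 4.

D4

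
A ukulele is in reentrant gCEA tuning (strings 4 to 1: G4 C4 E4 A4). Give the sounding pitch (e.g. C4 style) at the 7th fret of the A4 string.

E5

Each fret is one semitone, so A4 + 7 = E5.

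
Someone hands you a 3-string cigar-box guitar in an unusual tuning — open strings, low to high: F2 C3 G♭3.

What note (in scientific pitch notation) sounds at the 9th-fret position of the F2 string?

D3

F2 is MIDI 41. Adding 9 gives 50, which is D3.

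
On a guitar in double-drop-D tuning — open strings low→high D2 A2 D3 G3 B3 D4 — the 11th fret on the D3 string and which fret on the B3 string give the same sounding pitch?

D3 at fret 11 is D3 + 11 semitones = C#4.
The open B3 string is 9 semitones above the open D3, so the same pitch on the B3 string lies at fret 11 − 9 = 2.

2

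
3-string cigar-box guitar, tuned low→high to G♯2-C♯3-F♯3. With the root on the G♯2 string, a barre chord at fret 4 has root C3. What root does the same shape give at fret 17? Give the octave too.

Moving from fret 4 to fret 17 shifts the root by 13 semitones.
C3 up 13 semitones is C♯4.

C♯4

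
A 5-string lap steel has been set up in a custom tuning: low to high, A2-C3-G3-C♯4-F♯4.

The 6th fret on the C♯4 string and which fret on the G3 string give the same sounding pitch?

C♯4 at fret 6 is C♯4 + 6 semitones = G4.
The open G3 string is 6 semitones below the open C♯4, so the same pitch on the G3 string lies at fret 6 + 6 = 12.

12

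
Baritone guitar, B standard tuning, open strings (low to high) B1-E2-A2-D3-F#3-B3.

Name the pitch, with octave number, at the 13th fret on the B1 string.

The open B1 string plus 13 semitones: B–C–C#–D–…–A#–B–C.
The walk passes from B into C 2 times, so the octave number goes from 1 to 3.

C3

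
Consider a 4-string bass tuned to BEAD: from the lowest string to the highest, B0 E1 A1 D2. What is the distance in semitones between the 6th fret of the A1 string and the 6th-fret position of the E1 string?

A1 at fret 6 → D#2 (MIDI 39); E1 at fret 6 → A#1 (MIDI 34).
39 − 34 = 5, so the two pitches are 5 semitones apart, with D#2 the higher.

5 semitones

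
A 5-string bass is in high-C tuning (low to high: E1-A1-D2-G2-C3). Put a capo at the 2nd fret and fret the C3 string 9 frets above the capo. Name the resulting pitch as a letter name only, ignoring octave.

The capo raises the open C3 by 2 semitones to D3; fretting 9 more gives C3 + 2 + 9 = C3 + 11 semitones, landing on B.

B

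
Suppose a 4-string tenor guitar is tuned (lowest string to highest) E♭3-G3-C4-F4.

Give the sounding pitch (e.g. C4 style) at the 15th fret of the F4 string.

A♭5

F4 is MIDI 65. Adding 15 gives 80, which is A♭5.
(Equivalently spelled G♯5.)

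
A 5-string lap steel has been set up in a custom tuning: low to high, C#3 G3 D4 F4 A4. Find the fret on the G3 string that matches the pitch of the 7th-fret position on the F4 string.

F4 at fret 7 is F4 + 7 semitones = C5.
The open G3 string is 10 semitones below the open F4, so the same pitch on the G3 string lies at fret 7 + 10 = 17.

17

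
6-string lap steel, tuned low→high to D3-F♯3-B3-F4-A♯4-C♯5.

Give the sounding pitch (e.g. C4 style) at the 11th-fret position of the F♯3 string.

F4

F♯3 is MIDI 54. Adding 11 gives 65, which is F4.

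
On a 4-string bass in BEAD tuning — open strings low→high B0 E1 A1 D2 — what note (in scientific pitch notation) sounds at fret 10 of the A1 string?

A1 is MIDI 33. Adding 10 gives 43, which is G2.

G2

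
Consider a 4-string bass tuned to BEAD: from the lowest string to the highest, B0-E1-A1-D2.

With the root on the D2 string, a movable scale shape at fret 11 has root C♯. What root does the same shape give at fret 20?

Moving from fret 11 to fret 20 shifts the root by 9 semitones.
C♯ up 9 semitones is A♯.

A♯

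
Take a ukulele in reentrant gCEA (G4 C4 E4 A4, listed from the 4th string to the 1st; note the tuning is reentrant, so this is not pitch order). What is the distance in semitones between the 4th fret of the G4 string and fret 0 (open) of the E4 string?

7 semitones

G4 at fret 4 → B4 (MIDI 71); E4 at fret 0 → E4 (MIDI 64).
71 − 64 = 7, so the two pitches are 7 semitones apart, with B4 the higher.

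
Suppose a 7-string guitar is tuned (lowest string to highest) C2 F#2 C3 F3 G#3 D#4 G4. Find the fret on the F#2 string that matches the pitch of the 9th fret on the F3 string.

F3 at fret 9 is F3 + 9 semitones = D4.
The open F#2 string is 11 semitones below the open F3, so the same pitch on the F#2 string lies at fret 9 + 11 = 20.

20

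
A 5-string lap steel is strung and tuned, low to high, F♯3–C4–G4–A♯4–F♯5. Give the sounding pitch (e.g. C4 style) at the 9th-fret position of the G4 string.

E5

The open G4 string plus 9 semitones: G–G#–A–A#–B–C–C#–D–D#–E.
The walk passes from B into C once, so the octave number goes from 4 to 5.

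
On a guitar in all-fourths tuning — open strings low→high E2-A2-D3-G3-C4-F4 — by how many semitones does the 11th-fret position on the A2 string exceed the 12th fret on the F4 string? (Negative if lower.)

A2 at fret 11 → G♯3 (MIDI 56); F4 at fret 12 → F5 (MIDI 77).
56 − 77 = -21, so the two pitches are 21 semitones apart.

-21 semitones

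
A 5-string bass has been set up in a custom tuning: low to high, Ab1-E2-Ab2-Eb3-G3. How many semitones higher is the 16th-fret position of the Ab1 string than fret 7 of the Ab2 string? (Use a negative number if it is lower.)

-3 semitones

Ab1 at fret 16 → C3 (MIDI 48); Ab2 at fret 7 → Eb3 (MIDI 51).
48 − 51 = -3, so the two pitches are 3 semitones apart.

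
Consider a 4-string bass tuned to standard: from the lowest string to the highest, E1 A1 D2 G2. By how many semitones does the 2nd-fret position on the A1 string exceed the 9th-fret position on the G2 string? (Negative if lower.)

-17 semitones

A1 at fret 2 → B1 (MIDI 35); G2 at fret 9 → E3 (MIDI 52).
35 − 52 = -17, so the two pitches are 17 semitones apart.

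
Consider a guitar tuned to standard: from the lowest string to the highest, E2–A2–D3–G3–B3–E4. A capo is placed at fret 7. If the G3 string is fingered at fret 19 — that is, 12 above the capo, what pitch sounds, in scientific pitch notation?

D5

The capo raises the open G3 by 7 semitones to D4; fretting 12 more gives G3 + 7 + 12 = G3 + 19 semitones = D5.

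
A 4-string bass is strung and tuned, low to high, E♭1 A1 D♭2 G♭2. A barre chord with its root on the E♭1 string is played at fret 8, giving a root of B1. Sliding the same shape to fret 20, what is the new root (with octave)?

Moving from fret 8 to fret 20 shifts the root by 12 semitones.
B1 up 12 semitones is B2.

B2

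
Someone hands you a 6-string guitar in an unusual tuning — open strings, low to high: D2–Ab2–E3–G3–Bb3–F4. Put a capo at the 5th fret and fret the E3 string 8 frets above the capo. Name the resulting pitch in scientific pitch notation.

F4

The capo raises the open E3 by 5 semitones to A3; fretting 8 more gives E3 + 5 + 8 = E3 + 13 semitones = F4.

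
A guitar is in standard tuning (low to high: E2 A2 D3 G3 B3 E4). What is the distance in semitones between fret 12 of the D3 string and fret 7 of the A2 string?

10 semitones

D3 at fret 12 → D4 (MIDI 62); A2 at fret 7 → E3 (MIDI 52).
62 − 52 = 10, so the two pitches are 10 semitones apart, with D4 the higher.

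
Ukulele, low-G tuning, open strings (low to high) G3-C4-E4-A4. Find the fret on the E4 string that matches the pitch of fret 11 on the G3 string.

Fret 11 on G3 is MIDI 55 + 11 = 66 (F#4). On the E4 string (open MIDI 64), that pitch is 66 − 64 = fret 2.

2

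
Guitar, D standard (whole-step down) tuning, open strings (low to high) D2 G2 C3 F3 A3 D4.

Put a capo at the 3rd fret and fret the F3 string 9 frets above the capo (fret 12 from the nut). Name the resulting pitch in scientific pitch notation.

The capo raises the open F3 by 3 semitones to G♯3; fretting 9 more gives F3 + 3 + 9 = F3 + 12 semitones = F4.

F4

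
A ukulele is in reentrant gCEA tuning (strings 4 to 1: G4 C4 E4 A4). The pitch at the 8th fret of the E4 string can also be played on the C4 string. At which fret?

E4 at fret 8 is E4 + 8 semitones = C5.
The open C4 string is 4 semitones below the open E4, so the same pitch on the C4 string lies at fret 8 + 4 = 12.

12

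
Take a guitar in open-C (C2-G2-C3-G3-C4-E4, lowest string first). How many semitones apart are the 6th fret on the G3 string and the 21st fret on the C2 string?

4 semitones

G3 at fret 6 → C♯4 (MIDI 61); C2 at fret 21 → A3 (MIDI 57).
61 − 57 = 4, so the two pitches are 4 semitones apart, with C♯4 the higher.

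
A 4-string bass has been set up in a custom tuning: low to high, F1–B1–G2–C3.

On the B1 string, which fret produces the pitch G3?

G3 is 20 semitones above the open B1 (B–C–Db–D–…–F–Gb–G), so it sits at fret 20.

20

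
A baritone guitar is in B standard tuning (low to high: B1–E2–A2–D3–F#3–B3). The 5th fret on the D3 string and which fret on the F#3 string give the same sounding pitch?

1

Fret 5 on D3 is MIDI 50 + 5 = 55 (G3). On the F#3 string (open MIDI 54), that pitch is 55 − 54 = fret 1.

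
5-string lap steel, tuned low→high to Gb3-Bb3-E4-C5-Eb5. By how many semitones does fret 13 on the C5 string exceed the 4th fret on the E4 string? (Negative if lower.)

C5 at fret 13 → Db6 (MIDI 85); E4 at fret 4 → Ab4 (MIDI 68).
85 − 68 = 17, so the two pitches are 17 semitones apart.

17 semitones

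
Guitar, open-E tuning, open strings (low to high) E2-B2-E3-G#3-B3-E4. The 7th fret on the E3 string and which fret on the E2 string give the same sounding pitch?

19

Fret 7 on E3 is MIDI 52 + 7 = 59 (B3). On the E2 string (open MIDI 40), that pitch is 59 − 40 = fret 19.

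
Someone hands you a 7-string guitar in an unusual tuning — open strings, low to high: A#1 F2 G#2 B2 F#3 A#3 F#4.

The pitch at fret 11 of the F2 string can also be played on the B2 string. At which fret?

5

Fret 11 on F2 is MIDI 41 + 11 = 52 (E3). On the B2 string (open MIDI 47), that pitch is 52 − 47 = fret 5.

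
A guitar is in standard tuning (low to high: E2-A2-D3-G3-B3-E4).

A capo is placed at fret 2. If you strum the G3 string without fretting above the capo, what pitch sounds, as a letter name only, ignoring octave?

The capo raises the open G3 by 2 semitones to A3; fretting 0 more gives G3 + 2 + 0 = G3 + 2 semitones, landing on A.

A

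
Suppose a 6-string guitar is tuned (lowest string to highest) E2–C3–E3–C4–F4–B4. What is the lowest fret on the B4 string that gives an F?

6

From B4, count semitones up the chromatic scale until reaching F: B–C–Db–D–Eb–E–F — 6 steps.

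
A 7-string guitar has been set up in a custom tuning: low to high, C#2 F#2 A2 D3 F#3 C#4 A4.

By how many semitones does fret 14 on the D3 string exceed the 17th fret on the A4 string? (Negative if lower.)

D3 at fret 14 → E4 (MIDI 64); A4 at fret 17 → D6 (MIDI 86).
64 − 86 = -22, so the two pitches are 22 semitones apart.

-22 semitones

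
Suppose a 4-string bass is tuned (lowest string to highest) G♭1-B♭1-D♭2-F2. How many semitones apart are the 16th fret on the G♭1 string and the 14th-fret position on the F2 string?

G♭1 at fret 16 → B♭2 (MIDI 46); F2 at fret 14 → G3 (MIDI 55).
46 − 55 = -9, so the two pitches are 9 semitones apart, with G3 the higher.

9 semitones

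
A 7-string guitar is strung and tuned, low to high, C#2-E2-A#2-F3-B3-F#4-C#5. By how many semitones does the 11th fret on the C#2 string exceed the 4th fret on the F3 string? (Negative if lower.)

C#2 at fret 11 → C3 (MIDI 48); F3 at fret 4 → A3 (MIDI 57).
48 − 57 = -9, so the two pitches are 9 semitones apart.

-9 semitones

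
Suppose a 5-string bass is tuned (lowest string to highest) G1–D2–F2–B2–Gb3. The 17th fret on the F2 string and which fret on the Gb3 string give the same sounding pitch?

4

Fret 17 on F2 is MIDI 41 + 17 = 58 (Bb3). On the Gb3 string (open MIDI 54), that pitch is 58 − 54 = fret 4.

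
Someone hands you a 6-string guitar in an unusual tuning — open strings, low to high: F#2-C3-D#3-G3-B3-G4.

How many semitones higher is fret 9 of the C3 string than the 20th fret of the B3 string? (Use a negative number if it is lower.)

-22 semitones

C3 at fret 9 → A3 (MIDI 57); B3 at fret 20 → G5 (MIDI 79).
57 − 79 = -22, so the two pitches are 22 semitones apart.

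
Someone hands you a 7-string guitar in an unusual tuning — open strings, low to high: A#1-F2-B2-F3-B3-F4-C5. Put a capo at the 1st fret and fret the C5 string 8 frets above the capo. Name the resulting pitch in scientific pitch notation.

The capo raises the open C5 by 1 semitone to C#5; fretting 8 more gives C5 + 1 + 8 = C5 + 9 semitones = A5.

A5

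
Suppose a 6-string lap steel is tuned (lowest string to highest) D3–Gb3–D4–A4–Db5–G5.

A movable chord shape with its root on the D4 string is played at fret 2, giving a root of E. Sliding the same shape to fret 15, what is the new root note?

Moving from fret 2 to fret 15 shifts the root by 13 semitones.
E up 13 semitones is F.

F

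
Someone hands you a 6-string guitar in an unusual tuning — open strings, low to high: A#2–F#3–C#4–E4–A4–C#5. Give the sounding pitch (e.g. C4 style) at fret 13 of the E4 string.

F5

Each fret is one semitone, so E4 + 13 = F5.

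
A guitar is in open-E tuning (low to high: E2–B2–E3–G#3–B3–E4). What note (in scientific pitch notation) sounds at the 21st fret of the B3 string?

G#5

The open B3 string plus 21 semitones: B–C–C#–D–…–F#–G–G#.
The walk passes from B into C 2 times, so the octave number goes from 3 to 5.
(Equivalently spelled Ab5.)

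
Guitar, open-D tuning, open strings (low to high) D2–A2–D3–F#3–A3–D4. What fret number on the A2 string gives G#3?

11

G#3 is 11 semitones above the open A2 (A–A#–B–C–…–F#–G–G#), so it sits at fret 11.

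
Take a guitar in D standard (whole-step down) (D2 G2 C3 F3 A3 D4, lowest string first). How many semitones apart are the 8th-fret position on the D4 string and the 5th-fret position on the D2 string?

D4 at fret 8 → A#4 (MIDI 70); D2 at fret 5 → G2 (MIDI 43).
70 − 43 = 27, so the two pitches are 27 semitones apart, with A#4 the higher.

27 semitones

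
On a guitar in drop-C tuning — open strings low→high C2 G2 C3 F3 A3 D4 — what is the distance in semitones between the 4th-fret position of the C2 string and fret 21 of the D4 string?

C2 at fret 4 → E2 (MIDI 40); D4 at fret 21 → B5 (MIDI 83).
40 − 83 = -43, so the two pitches are 43 semitones apart, with B5 the higher.

43 semitones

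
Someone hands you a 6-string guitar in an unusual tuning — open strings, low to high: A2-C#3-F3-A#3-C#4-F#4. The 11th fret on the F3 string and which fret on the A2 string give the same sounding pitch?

19

F3 at fret 11 is F3 + 11 semitones = E4.
The open A2 string is 8 semitones below the open F3, so the same pitch on the A2 string lies at fret 11 + 8 = 19.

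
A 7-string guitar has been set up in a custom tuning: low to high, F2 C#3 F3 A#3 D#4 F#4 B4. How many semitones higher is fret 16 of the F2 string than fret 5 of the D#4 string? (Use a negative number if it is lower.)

F2 at fret 16 → A3 (MIDI 57); D#4 at fret 5 → G#4 (MIDI 68).
57 − 68 = -11, so the two pitches are 11 semitones apart.

-11 semitones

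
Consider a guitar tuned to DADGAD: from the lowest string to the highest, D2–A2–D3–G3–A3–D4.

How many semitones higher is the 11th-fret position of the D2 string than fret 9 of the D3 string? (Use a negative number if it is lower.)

D2 at fret 11 → C#3 (MIDI 49); D3 at fret 9 → B3 (MIDI 59).
49 − 59 = -10, so the two pitches are 10 semitones apart.

-10 semitones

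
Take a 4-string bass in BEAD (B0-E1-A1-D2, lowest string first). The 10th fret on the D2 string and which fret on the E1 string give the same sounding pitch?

20

Fret 10 on D2 is MIDI 38 + 10 = 48 (C3). On the E1 string (open MIDI 28), that pitch is 48 − 28 = fret 20.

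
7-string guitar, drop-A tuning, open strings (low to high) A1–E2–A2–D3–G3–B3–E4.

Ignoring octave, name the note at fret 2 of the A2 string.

B

Each fret is one semitone, so A2 + 2 = B.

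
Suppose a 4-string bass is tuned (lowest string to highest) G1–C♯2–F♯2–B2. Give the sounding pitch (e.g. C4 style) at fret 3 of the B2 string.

D3

The open B2 string plus 3 semitones: B–C–C#–D.
The walk passes from B into C once, so the octave number goes from 2 to 3.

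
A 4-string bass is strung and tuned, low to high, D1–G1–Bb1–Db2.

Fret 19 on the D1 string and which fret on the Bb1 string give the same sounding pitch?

11

D1 at fret 19 is D1 + 19 semitones = A2.
The open Bb1 string is 8 semitones above the open D1, so the same pitch on the Bb1 string lies at fret 19 − 8 = 11.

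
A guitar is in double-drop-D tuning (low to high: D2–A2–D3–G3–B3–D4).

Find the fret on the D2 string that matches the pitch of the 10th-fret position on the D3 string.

22

Fret 10 on D3 is MIDI 50 + 10 = 60 (C4). On the D2 string (open MIDI 38), that pitch is 60 − 38 = fret 22.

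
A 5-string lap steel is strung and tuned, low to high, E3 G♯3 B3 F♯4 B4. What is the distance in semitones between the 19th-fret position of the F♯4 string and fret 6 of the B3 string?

20 semitones

F♯4 at fret 19 → C♯6 (MIDI 85); B3 at fret 6 → F4 (MIDI 65).
85 − 65 = 20, so the two pitches are 20 semitones apart, with C♯6 the higher.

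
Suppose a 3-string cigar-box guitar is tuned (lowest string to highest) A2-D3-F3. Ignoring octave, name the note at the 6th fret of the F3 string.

The open F3 string plus 6 semitones: F–Gb–G–Ab–A–Bb–B.

B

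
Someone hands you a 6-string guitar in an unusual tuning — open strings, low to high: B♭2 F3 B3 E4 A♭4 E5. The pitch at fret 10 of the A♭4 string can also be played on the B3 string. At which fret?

A♭4 at fret 10 is A♭4 + 10 semitones = G♭5.
The open B3 string is 9 semitones below the open A♭4, so the same pitch on the B3 string lies at fret 10 + 9 = 19.

19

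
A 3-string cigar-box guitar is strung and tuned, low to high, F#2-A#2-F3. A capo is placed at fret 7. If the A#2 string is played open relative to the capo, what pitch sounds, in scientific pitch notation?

The capo raises the open A#2 by 7 semitones to F3; fretting 0 more gives A#2 + 7 + 0 = A#2 + 7 semitones = F3.

F3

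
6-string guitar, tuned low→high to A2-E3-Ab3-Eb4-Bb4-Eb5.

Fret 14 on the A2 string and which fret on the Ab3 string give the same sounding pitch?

3

A2 at fret 14 is A2 + 14 semitones = B3.
The open Ab3 string is 11 semitones above the open A2, so the same pitch on the Ab3 string lies at fret 14 − 11 = 3.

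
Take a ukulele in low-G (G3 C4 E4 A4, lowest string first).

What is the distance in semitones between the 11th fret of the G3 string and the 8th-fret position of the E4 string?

6 semitones

G3 at fret 11 → F#4 (MIDI 66); E4 at fret 8 → C5 (MIDI 72).
66 − 72 = -6, so the two pitches are 6 semitones apart, with C5 the higher.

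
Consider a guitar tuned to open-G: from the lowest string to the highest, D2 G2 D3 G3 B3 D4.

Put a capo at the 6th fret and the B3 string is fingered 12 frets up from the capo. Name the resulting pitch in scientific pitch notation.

The capo raises the open B3 by 6 semitones to F4; fretting 12 more gives B3 + 6 + 12 = B3 + 18 semitones = F5.

F5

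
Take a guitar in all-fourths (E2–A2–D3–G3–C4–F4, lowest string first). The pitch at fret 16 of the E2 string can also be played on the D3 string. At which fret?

6

E2 at fret 16 is E2 + 16 semitones = G#3.
The open D3 string is 10 semitones above the open E2, so the same pitch on the D3 string lies at fret 16 − 10 = 6.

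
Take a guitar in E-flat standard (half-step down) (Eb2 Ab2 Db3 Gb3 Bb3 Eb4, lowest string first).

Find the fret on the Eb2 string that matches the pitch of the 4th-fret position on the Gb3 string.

19

Fret 4 on Gb3 is MIDI 54 + 4 = 58 (Bb3). On the Eb2 string (open MIDI 39), that pitch is 58 − 39 = fret 19.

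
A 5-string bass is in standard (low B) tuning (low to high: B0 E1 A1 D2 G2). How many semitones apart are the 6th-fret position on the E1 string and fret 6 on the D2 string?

10 semitones

E1 at fret 6 → A♯1 (MIDI 34); D2 at fret 6 → G♯2 (MIDI 44).
34 − 44 = -10, so the two pitches are 10 semitones apart, with G♯2 the higher.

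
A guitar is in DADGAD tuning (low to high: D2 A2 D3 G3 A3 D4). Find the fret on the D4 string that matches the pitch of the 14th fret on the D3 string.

2

D3 at fret 14 is D3 + 14 semitones = E4.
The open D4 string is 12 semitones above the open D3, so the same pitch on the D4 string lies at fret 14 − 12 = 2.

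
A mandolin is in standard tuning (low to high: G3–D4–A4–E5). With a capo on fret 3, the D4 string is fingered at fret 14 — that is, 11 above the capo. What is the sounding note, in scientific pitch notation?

The capo raises the open D4 by 3 semitones to F4; fretting 11 more gives D4 + 3 + 11 = D4 + 14 semitones = E5.

E5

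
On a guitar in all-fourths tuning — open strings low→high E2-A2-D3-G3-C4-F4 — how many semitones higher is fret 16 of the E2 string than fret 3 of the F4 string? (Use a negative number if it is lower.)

-12 semitones

E2 at fret 16 → G#3 (MIDI 56); F4 at fret 3 → G#4 (MIDI 68).
56 − 68 = -12, so the two pitches are 12 semitones apart.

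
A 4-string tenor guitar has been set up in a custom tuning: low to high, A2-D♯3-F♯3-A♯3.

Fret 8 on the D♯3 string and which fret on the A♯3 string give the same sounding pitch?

1

D♯3 at fret 8 is D♯3 + 8 semitones = B3.
The open A♯3 string is 7 semitones above the open D♯3, so the same pitch on the A♯3 string lies at fret 8 − 7 = 1.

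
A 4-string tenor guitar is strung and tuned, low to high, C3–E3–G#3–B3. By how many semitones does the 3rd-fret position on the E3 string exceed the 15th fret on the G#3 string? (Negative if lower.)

E3 at fret 3 → G3 (MIDI 55); G#3 at fret 15 → B4 (MIDI 71).
55 − 71 = -16, so the two pitches are 16 semitones apart.

-16 semitones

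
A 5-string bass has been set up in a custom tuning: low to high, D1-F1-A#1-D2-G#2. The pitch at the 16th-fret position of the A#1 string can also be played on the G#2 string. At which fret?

6

Fret 16 on A#1 is MIDI 34 + 16 = 50 (D3). On the G#2 string (open MIDI 44), that pitch is 50 − 44 = fret 6.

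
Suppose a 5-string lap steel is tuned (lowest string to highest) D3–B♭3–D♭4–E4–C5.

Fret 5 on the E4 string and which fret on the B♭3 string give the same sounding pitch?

11

Fret 5 on E4 is MIDI 64 + 5 = 69 (A4). On the B♭3 string (open MIDI 58), that pitch is 69 − 58 = fret 11.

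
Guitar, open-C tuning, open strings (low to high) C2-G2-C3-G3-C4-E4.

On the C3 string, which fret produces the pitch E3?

4

E3 is 4 semitones above the open C3 (C–C#–D–D#–E), so it sits at fret 4.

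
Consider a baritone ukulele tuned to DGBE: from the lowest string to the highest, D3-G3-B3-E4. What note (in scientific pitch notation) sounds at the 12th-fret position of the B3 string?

B4

Each fret is one semitone, so B3 + 12 = B4.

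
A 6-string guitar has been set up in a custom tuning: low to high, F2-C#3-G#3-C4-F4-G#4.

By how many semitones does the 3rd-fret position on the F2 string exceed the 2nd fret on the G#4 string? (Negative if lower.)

-26 semitones

F2 at fret 3 → G#2 (MIDI 44); G#4 at fret 2 → A#4 (MIDI 70).
44 − 70 = -26, so the two pitches are 26 semitones apart.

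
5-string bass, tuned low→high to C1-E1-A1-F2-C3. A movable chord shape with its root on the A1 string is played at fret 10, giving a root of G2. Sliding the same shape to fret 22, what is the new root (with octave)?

G3

Moving from fret 10 to fret 22 shifts the root by 12 semitones.
G2 up 12 semitones is G3.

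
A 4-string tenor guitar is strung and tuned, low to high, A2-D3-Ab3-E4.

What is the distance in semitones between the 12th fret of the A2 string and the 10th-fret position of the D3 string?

A2 at fret 12 → A3 (MIDI 57); D3 at fret 10 → C4 (MIDI 60).
57 − 60 = -3, so the two pitches are 3 semitones apart, with C4 the higher.

3 semitones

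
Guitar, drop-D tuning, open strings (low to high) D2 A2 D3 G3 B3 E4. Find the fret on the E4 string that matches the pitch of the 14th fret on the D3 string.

0

Fret 14 on D3 is MIDI 50 + 14 = 64 (E4). On the E4 string (open MIDI 64), that pitch is 64 − 64 = fret 0.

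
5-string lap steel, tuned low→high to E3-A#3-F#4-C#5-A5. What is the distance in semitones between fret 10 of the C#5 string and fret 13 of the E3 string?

C#5 at fret 10 → B5 (MIDI 83); E3 at fret 13 → F4 (MIDI 65).
83 − 65 = 18, so the two pitches are 18 semitones apart, with B5 the higher.

18 semitones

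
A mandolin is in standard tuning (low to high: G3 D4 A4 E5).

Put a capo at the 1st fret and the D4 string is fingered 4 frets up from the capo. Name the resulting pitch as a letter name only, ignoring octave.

G

The capo raises the open D4 by 1 semitone to D#4; fretting 4 more gives D4 + 1 + 4 = D4 + 5 semitones, landing on G.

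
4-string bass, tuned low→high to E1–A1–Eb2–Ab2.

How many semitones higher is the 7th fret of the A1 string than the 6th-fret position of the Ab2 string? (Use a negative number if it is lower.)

A1 at fret 7 → E2 (MIDI 40); Ab2 at fret 6 → D3 (MIDI 50).
40 − 50 = -10, so the two pitches are 10 semitones apart.

-10 semitones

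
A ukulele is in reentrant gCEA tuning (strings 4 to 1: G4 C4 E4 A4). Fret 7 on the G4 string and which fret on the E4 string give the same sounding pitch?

10

Fret 7 on G4 is MIDI 67 + 7 = 74 (D5). On the E4 string (open MIDI 64), that pitch is 74 − 64 = fret 10.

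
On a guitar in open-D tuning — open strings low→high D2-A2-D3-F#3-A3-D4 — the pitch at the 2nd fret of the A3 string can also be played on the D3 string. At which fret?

9

Fret 2 on A3 is MIDI 57 + 2 = 59 (B3). On the D3 string (open MIDI 50), that pitch is 59 − 50 = fret 9.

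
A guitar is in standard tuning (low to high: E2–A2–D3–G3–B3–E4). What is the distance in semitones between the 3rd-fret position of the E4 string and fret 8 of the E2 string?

19 semitones

E4 at fret 3 → G4 (MIDI 67); E2 at fret 8 → C3 (MIDI 48).
67 − 48 = 19, so the two pitches are 19 semitones apart, with G4 the higher.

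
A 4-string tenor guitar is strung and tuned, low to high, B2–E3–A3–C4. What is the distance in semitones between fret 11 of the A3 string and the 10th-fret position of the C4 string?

A3 at fret 11 → A♭4 (MIDI 68); C4 at fret 10 → B♭4 (MIDI 70).
68 − 70 = -2, so the two pitches are 2 semitones apart, with B♭4 the higher.

2 semitones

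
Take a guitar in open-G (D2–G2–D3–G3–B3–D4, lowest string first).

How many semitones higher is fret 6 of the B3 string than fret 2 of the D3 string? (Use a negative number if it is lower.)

B3 at fret 6 → F4 (MIDI 65); D3 at fret 2 → E3 (MIDI 52).
65 − 52 = 13, so the two pitches are 13 semitones apart.

13 semitones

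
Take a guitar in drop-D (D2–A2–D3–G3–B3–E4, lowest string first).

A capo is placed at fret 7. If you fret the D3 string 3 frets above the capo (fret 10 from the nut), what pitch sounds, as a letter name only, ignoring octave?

The capo raises the open D3 by 7 semitones to A3; fretting 3 more gives D3 + 7 + 3 = D3 + 10 semitones, landing on C.

C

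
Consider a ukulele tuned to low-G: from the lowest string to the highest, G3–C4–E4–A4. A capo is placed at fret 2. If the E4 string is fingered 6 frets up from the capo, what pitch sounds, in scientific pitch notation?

The capo raises the open E4 by 2 semitones to F#4; fretting 6 more gives E4 + 2 + 6 = E4 + 8 semitones = C5.

C5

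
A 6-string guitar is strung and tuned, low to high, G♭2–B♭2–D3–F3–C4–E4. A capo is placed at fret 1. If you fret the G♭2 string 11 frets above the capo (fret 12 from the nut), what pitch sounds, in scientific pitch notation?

G♭3

The capo raises the open G♭2 by 1 semitone to G2; fretting 11 more gives G♭2 + 1 + 11 = G♭2 + 12 semitones = G♭3.
(Also written F♯.)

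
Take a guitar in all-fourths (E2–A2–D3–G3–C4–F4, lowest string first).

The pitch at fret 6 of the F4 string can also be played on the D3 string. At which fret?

21

F4 at fret 6 is F4 + 6 semitones = B4.
The open D3 string is 15 semitones below the open F4, so the same pitch on the D3 string lies at fret 6 + 15 = 21.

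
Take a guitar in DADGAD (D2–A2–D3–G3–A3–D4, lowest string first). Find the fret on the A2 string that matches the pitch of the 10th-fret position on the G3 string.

Fret 10 on G3 is MIDI 55 + 10 = 65 (F4). On the A2 string (open MIDI 45), that pitch is 65 − 45 = fret 20.

20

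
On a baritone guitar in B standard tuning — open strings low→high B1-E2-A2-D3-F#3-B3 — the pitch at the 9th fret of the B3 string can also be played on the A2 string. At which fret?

23

Fret 9 on B3 is MIDI 59 + 9 = 68 (G#4). On the A2 string (open MIDI 45), that pitch is 68 − 45 = fret 23.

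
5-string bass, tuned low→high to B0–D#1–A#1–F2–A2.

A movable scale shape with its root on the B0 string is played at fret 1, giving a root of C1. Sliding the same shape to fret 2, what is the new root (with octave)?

C#1

Moving from fret 1 to fret 2 shifts the root by 1 semitone.
C1 up 1 semitone is C#1.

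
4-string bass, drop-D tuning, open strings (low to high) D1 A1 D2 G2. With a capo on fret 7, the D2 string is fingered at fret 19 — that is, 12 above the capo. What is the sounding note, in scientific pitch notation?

A3

The capo raises the open D2 by 7 semitones to A2; fretting 12 more gives D2 + 7 + 12 = D2 + 19 semitones = A3.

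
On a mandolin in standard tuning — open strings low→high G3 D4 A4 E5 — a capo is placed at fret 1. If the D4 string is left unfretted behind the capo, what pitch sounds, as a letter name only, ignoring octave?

D♯

The capo raises the open D4 by 1 semitone to D♯4; fretting 0 more gives D4 + 1 + 0 = D4 + 1 semitone, landing on D♯.
(Also written E♭.)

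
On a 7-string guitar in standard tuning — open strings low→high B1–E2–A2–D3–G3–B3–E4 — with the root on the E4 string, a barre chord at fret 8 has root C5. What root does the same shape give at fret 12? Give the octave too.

E5

Moving from fret 8 to fret 12 shifts the root by 4 semitones.
C5 up 4 semitones is E5.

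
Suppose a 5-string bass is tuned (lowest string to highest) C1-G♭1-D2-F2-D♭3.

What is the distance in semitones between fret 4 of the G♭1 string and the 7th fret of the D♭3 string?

G♭1 at fret 4 → B♭1 (MIDI 34); D♭3 at fret 7 → A♭3 (MIDI 56).
34 − 56 = -22, so the two pitches are 22 semitones apart, with A♭3 the higher.

22 semitones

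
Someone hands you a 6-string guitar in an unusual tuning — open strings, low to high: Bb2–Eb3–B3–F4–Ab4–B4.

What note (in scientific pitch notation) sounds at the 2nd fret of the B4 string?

Db5

The open B4 string plus 2 semitones: B–C–Db.
The walk passes from B into C once, so the octave number goes from 4 to 5.
(Equivalently spelled C#5.)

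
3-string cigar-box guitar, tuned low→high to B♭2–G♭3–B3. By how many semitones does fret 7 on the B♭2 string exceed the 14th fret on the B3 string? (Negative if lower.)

-20 semitones

B♭2 at fret 7 → F3 (MIDI 53); B3 at fret 14 → D♭5 (MIDI 73).
53 − 73 = -20, so the two pitches are 20 semitones apart.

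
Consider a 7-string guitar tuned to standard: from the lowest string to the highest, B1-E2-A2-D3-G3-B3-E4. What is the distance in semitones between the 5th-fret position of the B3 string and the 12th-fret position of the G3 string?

3 semitones

B3 at fret 5 → E4 (MIDI 64); G3 at fret 12 → G4 (MIDI 67).
64 − 67 = -3, so the two pitches are 3 semitones apart, with G4 the higher.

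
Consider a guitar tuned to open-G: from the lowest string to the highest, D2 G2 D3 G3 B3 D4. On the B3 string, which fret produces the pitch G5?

20

G5 is 20 semitones above the open B3 (B–C–C#–D–…–F–F#–G), so it sits at fret 20.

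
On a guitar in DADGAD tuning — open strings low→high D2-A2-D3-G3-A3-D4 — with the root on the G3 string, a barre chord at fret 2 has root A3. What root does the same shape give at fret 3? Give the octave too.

Moving from fret 2 to fret 3 shifts the root by 1 semitone.
A3 up 1 semitone is A♯3.

A♯3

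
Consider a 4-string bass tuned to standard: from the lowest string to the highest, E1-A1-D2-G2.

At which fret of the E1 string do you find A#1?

A#1 is 6 semitones above the open E1 (E–F–F#–G–G#–A–A#), so it sits at fret 6.

6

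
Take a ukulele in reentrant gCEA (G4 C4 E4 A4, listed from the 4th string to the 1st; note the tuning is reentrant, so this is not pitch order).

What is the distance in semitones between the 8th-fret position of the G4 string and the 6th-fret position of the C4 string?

G4 at fret 8 → D#5 (MIDI 75); C4 at fret 6 → F#4 (MIDI 66).
75 − 66 = 9, so the two pitches are 9 semitones apart, with D#5 the higher.

9 semitones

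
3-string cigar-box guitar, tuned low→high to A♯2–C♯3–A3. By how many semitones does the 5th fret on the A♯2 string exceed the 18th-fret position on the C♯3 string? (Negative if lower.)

-16 semitones

A♯2 at fret 5 → D♯3 (MIDI 51); C♯3 at fret 18 → G4 (MIDI 67).
51 − 67 = -16, so the two pitches are 16 semitones apart.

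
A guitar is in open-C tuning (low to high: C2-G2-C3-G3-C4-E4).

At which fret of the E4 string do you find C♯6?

21

C♯6 is 21 semitones above the open E4 (E–F–F#–G–…–B–C–C#), so it sits at fret 21.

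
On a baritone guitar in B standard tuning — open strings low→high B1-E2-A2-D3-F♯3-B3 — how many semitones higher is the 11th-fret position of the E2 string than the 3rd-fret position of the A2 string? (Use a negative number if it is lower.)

3 semitones

E2 at fret 11 → D♯3 (MIDI 51); A2 at fret 3 → C3 (MIDI 48).
51 − 48 = 3, so the two pitches are 3 semitones apart.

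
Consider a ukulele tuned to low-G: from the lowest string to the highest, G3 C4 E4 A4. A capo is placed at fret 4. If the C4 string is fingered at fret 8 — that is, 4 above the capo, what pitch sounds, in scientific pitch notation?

G♯4

The capo raises the open C4 by 4 semitones to E4; fretting 4 more gives C4 + 4 + 4 = C4 + 8 semitones = G♯4.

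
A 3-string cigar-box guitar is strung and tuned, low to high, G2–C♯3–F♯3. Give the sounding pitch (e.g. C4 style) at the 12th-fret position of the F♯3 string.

F♯3 is MIDI 54. Adding 12 gives 66, which is F♯4.

F♯4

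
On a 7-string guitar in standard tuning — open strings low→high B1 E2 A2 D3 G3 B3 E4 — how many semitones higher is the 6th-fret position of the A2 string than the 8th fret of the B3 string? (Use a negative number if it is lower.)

A2 at fret 6 → D♯3 (MIDI 51); B3 at fret 8 → G4 (MIDI 67).
51 − 67 = -16, so the two pitches are 16 semitones apart.

-16 semitones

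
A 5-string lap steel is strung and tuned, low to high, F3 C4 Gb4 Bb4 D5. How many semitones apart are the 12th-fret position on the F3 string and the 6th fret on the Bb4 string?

F3 at fret 12 → F4 (MIDI 65); Bb4 at fret 6 → E5 (MIDI 76).
65 − 76 = -11, so the two pitches are 11 semitones apart, with E5 the higher.

11 semitones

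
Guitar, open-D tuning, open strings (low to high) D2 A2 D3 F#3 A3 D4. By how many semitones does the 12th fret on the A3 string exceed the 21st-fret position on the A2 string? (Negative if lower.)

A3 at fret 12 → A4 (MIDI 69); A2 at fret 21 → F#4 (MIDI 66).
69 − 66 = 3, so the two pitches are 3 semitones apart.

3 semitones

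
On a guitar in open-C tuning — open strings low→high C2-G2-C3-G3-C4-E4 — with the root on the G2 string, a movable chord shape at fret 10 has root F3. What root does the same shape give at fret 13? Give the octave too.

Moving from fret 10 to fret 13 shifts the root by 3 semitones.
F3 up 3 semitones is G#3.

G#3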